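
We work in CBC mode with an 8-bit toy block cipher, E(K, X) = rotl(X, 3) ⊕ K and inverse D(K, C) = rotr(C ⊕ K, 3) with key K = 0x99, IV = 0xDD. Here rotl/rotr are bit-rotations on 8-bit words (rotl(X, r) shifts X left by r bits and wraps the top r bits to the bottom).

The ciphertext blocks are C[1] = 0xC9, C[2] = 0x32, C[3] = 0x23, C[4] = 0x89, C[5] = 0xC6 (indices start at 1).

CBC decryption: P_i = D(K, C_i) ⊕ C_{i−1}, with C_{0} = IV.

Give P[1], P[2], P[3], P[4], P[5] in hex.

P[1]: D(K, 0xC9) = 0x0A; 0x0A ⊕ 0xDD = 0xD7.
P[2]: D(K, 0x32) = 0x75; 0x75 ⊕ 0xC9 = 0xBC.
P[3]: D(K, 0x23) = 0x57; 0x57 ⊕ 0x32 = 0x65.
P[4]: D(K, 0x89) = 0x02; 0x02 ⊕ 0x23 = 0x21.
P[5]: D(K, 0xC6) = 0xEB; 0xEB ⊕ 0x89 = 0x62.

P[1] = 0xD7, P[2] = 0xBC, P[3] = 0x65, P[4] = 0x21, P[5] = 0x62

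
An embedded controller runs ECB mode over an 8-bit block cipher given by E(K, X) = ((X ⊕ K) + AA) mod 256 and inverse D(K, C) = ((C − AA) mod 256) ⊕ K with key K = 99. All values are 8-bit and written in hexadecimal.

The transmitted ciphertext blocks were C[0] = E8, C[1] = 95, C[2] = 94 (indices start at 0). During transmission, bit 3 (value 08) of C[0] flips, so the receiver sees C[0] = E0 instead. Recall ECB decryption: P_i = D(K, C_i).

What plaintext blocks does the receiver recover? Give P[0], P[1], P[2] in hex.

P[0] = AF, P[1] = 72, P[2] = 73

Only C[0] changed, to E0. In ECB, a change in C_i affects only P_i. Decrypting the received ciphertext:
P[0]: D(K, E0) = AF.
P[1]: D(K, 95) = 72.
P[2]: D(K, 94) = 73.
Blocks that differ from the original plaintext: P[0].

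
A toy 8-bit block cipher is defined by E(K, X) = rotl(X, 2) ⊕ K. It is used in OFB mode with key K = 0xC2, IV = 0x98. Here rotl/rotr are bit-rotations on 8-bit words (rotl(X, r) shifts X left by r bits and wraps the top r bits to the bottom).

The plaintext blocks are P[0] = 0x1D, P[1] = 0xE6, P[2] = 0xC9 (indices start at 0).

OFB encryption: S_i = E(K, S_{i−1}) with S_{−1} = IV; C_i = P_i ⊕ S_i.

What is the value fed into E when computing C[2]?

0x40

C[0]: S = E(K, 0x98) = 0xA0; 0x1D ⊕ 0xA0 = 0xBD.
C[1]: S = E(K, 0xA0) = 0x40; 0xE6 ⊕ 0x40 = 0xA6.
C[2]: S = E(K, 0x40) = 0xC3; 0xC9 ⊕ 0xC3 = 0x0A.
So the input to E for block [2] is 0x40.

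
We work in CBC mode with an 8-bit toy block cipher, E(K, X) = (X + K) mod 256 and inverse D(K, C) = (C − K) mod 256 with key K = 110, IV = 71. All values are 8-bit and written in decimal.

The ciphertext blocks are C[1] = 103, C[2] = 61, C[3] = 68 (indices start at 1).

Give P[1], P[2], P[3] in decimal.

P[1] = 190, P[2] = 168, P[3] = 235

CBC decryption: P_i = D(K, C_i) ⊕ C_{i−1}, with C_{0} = IV.
P[1]: D(K, 103) = 249; 249 ⊕ 71 = 190.
P[2]: D(K, 61) = 207; 207 ⊕ 103 = 168.
P[3]: D(K, 68) = 214; 214 ⊕ 61 = 235.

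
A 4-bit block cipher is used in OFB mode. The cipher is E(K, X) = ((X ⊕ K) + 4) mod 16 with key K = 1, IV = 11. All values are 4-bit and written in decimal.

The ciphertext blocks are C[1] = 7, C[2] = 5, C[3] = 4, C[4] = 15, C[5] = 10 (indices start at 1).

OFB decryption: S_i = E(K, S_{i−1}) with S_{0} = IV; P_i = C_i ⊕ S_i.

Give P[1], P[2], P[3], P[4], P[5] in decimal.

P[1]: S = E(K, 11) = 14; 7 ⊕ 14 = 9.
P[2]: S = E(K, 14) = 3; 5 ⊕ 3 = 6.
P[3]: S = E(K, 3) = 6; 4 ⊕ 6 = 2.
P[4]: S = E(K, 6) = 11; 15 ⊕ 11 = 4.
P[5]: S = E(K, 11) = 14; 10 ⊕ 14 = 4.

P[1] = 9, P[2] = 6, P[3] = 2, P[4] = 4, P[5] = 4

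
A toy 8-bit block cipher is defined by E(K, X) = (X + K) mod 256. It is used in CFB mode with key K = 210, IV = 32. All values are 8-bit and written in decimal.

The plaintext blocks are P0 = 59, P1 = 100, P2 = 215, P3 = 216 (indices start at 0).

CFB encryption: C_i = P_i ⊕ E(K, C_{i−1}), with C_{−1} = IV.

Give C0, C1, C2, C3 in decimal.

C0 = 201, C1 = 255, C2 = 6, C3 = 0

C0: E(K, 32) = 242; 59 ⊕ 242 = 201.
C1: E(K, 201) = 155; 100 ⊕ 155 = 255.
C2: E(K, 255) = 209; 215 ⊕ 209 = 6.
C3: E(K, 6) = 216; 216 ⊕ 216 = 0.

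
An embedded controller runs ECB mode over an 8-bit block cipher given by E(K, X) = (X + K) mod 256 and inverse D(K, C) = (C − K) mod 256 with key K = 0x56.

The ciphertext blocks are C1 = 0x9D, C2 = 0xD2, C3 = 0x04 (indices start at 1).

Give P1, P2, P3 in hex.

ECB decryption: P_i = D(K, C_i).
P1: D(K, 0x9D) = 0x47.
P2: D(K, 0xD2) = 0x7C.
P3: D(K, 0x04) = 0xAE.

P1 = 0x47, P2 = 0x7C, P3 = 0xAE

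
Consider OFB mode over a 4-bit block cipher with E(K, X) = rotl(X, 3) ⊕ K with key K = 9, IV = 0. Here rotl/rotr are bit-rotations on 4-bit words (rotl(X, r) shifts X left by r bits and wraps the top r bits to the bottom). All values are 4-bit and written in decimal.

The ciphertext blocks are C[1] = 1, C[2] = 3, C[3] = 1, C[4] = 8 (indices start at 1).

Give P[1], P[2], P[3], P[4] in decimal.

OFB decryption: S_i = E(K, S_{i−1}) with S_{0} = IV; P_i = C_i ⊕ S_i.
P[1]: S = E(K, 0) = 9; 1 ⊕ 9 = 8.
P[2]: S = E(K, 9) = 5; 3 ⊕ 5 = 6.
P[3]: S = E(K, 5) = 3; 1 ⊕ 3 = 2.
P[4]: S = E(K, 3) = 0; 8 ⊕ 0 = 8.

P[1] = 8, P[2] = 6, P[3] = 2, P[4] = 8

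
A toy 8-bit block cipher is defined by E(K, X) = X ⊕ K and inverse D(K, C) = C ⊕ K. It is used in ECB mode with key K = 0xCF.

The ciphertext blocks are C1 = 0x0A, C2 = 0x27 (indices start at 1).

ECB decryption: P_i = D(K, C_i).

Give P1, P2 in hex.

P1: D(K, 0x0A) = 0xC5.
P2: D(K, 0x27) = 0xE8.

P1 = 0xC5, P2 = 0xE8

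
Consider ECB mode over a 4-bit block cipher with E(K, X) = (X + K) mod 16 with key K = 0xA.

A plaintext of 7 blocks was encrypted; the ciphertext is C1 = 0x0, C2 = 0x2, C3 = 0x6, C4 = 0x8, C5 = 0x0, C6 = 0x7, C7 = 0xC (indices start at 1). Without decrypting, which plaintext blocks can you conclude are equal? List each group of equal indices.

P1 = P5

ECB encrypts each block independently with the same key, so equal ciphertext blocks imply equal plaintext blocks.
C1 = C5 = 0x0, so P1 = P5.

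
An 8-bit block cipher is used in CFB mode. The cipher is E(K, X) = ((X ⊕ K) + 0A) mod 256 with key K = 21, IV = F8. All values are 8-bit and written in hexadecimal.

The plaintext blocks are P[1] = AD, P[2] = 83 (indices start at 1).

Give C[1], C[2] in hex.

CFB encryption: C_i = P_i ⊕ E(K, C_{i−1}), with C_{0} = IV.
C[1]: E(K, F8) = E3; AD ⊕ E3 = 4E.
C[2]: E(K, 4E) = 79; 83 ⊕ 79 = FA.

C[1] = 4E, C[2] = FA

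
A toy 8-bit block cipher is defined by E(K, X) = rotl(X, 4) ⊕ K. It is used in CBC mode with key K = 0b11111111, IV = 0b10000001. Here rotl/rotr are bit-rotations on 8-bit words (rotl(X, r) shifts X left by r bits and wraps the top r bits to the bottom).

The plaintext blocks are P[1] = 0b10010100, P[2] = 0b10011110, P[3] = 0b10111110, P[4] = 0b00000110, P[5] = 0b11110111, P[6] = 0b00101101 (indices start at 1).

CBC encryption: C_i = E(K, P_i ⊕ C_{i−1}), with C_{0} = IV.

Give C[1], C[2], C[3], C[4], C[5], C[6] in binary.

C[1] = 0b10101110, C[2] = 0b11111100, C[3] = 0b11011011, C[4] = 0b00100010, C[5] = 0b10100010, C[6] = 0b00000111

C[1]: P[1] ⊕ 0b10000001 = 0b00010101; E(K, 0b00010101) = 0b10101110.
C[2]: P[2] ⊕ 0b10101110 = 0b00110000; E(K, 0b00110000) = 0b11111100.
C[3]: P[3] ⊕ 0b11111100 = 0b01000010; E(K, 0b01000010) = 0b11011011.
C[4]: P[4] ⊕ 0b11011011 = 0b11011101; E(K, 0b11011101) = 0b00100010.
C[5]: P[5] ⊕ 0b00100010 = 0b11010101; E(K, 0b11010101) = 0b10100010.
C[6]: P[6] ⊕ 0b10100010 = 0b10001111; E(K, 0b10001111) = 0b00000111.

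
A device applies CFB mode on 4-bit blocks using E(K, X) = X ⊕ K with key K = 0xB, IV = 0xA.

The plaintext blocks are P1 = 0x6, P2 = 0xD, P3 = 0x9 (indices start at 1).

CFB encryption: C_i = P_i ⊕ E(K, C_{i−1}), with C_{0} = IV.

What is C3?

C3 = 0x3

C1: E(K, 0xA) = 0x1; 0x6 ⊕ 0x1 = 0x7.
C2: E(K, 0x7) = 0xC; 0xD ⊕ 0xC = 0x1.
C3: E(K, 0x1) = 0xA; 0x9 ⊕ 0xA = 0x3.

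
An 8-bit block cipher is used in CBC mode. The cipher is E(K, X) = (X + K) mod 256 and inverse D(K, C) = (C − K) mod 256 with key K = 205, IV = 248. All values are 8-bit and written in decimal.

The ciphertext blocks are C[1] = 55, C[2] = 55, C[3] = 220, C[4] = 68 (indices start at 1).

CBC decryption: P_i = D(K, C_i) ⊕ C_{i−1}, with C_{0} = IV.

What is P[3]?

P[3]: D(K, 220) = 15; 15 ⊕ 55 = 56.

P[3] = 56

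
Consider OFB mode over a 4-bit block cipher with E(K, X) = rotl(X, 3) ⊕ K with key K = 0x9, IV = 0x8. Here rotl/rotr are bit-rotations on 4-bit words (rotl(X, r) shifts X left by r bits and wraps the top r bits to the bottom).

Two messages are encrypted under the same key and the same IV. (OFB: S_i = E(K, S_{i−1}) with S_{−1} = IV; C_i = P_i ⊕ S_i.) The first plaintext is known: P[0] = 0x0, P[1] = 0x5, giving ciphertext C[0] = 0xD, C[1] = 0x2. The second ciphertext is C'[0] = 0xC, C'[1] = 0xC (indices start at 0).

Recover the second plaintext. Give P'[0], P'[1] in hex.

P'[0] = 0x1, P'[1] = 0xB

In OFB with a reused IV, both messages share the same keystream S_i, so C_i ⊕ C'_i = P_i ⊕ P'_i and thus P'_i = P_i ⊕ C_i ⊕ C'_i.
P'[0]: 0x0 ⊕ 0xD ⊕ 0xC = 0x1.
P'[1]: 0x5 ⊕ 0x2 ⊕ 0xC = 0xB.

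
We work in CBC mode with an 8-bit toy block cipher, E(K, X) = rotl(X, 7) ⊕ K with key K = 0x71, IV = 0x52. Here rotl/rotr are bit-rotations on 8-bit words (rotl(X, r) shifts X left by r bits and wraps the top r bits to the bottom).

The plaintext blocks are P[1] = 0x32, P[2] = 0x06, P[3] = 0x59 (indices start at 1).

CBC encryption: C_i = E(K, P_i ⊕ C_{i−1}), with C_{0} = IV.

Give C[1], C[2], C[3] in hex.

C[1] = 0x41, C[2] = 0xD2, C[3] = 0xB4

C[1]: P[1] ⊕ 0x52 = 0x60; E(K, 0x60) = 0x41.
C[2]: P[2] ⊕ 0x41 = 0x47; E(K, 0x47) = 0xD2.
C[3]: P[3] ⊕ 0xD2 = 0x8B; E(K, 0x8B) = 0xB4.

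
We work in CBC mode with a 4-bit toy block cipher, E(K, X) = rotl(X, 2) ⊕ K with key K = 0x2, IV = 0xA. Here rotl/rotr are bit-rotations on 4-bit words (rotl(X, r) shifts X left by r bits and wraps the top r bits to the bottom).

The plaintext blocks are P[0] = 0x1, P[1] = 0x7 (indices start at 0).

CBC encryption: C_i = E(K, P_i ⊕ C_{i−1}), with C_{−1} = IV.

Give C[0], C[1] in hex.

C[0] = 0xC, C[1] = 0xC

C[0]: P[0] ⊕ 0xA = 0xB; E(K, 0xB) = 0xC.
C[1]: P[1] ⊕ 0xC = 0xB; E(K, 0xB) = 0xC.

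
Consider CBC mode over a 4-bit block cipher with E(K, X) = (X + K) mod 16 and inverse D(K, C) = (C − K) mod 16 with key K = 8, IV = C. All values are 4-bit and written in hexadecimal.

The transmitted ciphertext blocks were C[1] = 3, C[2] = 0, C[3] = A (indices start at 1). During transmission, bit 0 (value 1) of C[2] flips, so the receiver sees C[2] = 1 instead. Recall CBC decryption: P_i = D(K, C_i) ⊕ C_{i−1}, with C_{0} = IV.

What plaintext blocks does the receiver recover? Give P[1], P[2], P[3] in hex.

Only C[2] changed, to 1. In CBC, a change in C_i garbles P_i and flips the same bit in P_{i+1}. Decrypting the received ciphertext:
P[1]: D(K, 3) = B; B ⊕ C = 7.
P[2]: D(K, 1) = 9; 9 ⊕ 3 = A.
P[3]: D(K, A) = 2; 2 ⊕ 1 = 3.
Blocks that differ from the original plaintext: P[2], P[3].

P[1] = 7, P[2] = A, P[3] = 3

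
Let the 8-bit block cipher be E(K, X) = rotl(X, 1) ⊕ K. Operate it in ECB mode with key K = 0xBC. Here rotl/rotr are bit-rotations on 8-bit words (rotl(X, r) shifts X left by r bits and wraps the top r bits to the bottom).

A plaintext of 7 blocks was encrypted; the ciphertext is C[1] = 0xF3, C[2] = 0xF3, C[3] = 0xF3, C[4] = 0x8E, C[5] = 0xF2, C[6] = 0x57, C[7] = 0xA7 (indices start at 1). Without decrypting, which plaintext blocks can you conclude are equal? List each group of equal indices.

P[1] = P[2] = P[3]

ECB encrypts each block independently with the same key, so equal ciphertext blocks imply equal plaintext blocks.
C[1] = C[2] = C[3] = 0xF3, so P[1] = P[2] = P[3].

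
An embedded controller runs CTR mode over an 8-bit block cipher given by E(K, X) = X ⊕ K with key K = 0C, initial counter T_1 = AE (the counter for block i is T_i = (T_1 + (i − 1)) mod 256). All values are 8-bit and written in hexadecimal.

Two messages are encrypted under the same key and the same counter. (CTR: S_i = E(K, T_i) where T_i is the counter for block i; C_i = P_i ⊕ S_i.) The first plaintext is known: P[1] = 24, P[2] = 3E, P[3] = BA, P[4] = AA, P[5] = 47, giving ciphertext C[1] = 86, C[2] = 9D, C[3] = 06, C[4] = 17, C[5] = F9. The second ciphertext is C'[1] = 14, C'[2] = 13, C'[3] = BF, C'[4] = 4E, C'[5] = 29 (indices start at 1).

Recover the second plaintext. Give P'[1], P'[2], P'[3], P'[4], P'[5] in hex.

In CTR with a reused counter, both messages share the same keystream S_i, so C_i ⊕ C'_i = P_i ⊕ P'_i and thus P'_i = P_i ⊕ C_i ⊕ C'_i.
P'[1]: 24 ⊕ 86 ⊕ 14 = B6.
P'[2]: 3E ⊕ 9D ⊕ 13 = B0.
P'[3]: BA ⊕ 06 ⊕ BF = 03.
P'[4]: AA ⊕ 17 ⊕ 4E = F3.
P'[5]: 47 ⊕ F9 ⊕ 29 = 97.

P'[1] = B6, P'[2] = B0, P'[3] = 03, P'[4] = F3, P'[5] = 97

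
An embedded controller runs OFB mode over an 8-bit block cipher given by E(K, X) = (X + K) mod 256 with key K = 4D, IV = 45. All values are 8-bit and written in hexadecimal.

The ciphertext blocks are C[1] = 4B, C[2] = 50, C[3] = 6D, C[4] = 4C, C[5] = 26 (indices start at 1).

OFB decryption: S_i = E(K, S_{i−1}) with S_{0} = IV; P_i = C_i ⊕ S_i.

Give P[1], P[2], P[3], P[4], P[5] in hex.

P[1]: S = E(K, 45) = 92; 4B ⊕ 92 = D9.
P[2]: S = E(K, 92) = DF; 50 ⊕ DF = 8F.
P[3]: S = E(K, DF) = 2C; 6D ⊕ 2C = 41.
P[4]: S = E(K, 2C) = 79; 4C ⊕ 79 = 35.
P[5]: S = E(K, 79) = C6; 26 ⊕ C6 = E0.

P[1] = D9, P[2] = 8F, P[3] = 41, P[4] = 35, P[5] = E0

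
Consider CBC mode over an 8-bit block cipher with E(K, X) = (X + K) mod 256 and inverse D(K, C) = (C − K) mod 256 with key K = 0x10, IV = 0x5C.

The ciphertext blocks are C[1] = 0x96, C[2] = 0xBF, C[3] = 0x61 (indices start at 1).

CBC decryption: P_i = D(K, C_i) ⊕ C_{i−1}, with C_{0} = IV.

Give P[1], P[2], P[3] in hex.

P[1] = 0xDA, P[2] = 0x39, P[3] = 0xEE

P[1]: D(K, 0x96) = 0x86; 0x86 ⊕ 0x5C = 0xDA.
P[2]: D(K, 0xBF) = 0xAF; 0xAF ⊕ 0x96 = 0x39.
P[3]: D(K, 0x61) = 0x51; 0x51 ⊕ 0xBF = 0xEE.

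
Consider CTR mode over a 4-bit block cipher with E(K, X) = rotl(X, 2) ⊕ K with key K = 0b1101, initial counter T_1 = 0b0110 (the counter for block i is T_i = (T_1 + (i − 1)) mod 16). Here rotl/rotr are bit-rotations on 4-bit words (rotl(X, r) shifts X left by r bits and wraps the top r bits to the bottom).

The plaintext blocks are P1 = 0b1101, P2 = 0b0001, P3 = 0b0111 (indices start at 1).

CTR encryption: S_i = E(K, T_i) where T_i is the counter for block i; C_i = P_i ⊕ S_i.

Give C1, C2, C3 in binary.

C1 = 0b1001, C2 = 0b0001, C3 = 0b1000

C1: T = 0b0110, S = E(K, T) = 0b0100; 0b1101 ⊕ 0b0100 = 0b1001.
C2: T = 0b0111, S = E(K, T) = 0b0000; 0b0001 ⊕ 0b0000 = 0b0001.
C3: T = 0b1000, S = E(K, T) = 0b1111; 0b0111 ⊕ 0b1111 = 0b1000.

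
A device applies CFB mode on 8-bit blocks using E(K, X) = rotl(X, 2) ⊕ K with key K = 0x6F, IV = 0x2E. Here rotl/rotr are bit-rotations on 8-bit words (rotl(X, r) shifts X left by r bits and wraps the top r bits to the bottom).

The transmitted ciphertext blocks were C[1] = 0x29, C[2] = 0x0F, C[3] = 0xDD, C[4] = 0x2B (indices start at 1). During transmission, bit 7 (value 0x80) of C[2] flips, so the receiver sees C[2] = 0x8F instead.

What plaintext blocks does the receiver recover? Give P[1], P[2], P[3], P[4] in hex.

CFB decryption: P_i = C_i ⊕ E(K, C_{i−1}), with C_{0} = IV.
Only C[2] changed, to 0x8F. In CFB, a change in C_i flips the same bit in P_i and garbles P_{i+1}. Decrypting the received ciphertext:
P[1]: E(K, 0x2E) = 0xD7; 0x29 ⊕ 0xD7 = 0xFE.
P[2]: E(K, 0x29) = 0xCB; 0x8F ⊕ 0xCB = 0x44.
P[3]: E(K, 0x8F) = 0x51; 0xDD ⊕ 0x51 = 0x8C.
P[4]: E(K, 0xDD) = 0x18; 0x2B ⊕ 0x18 = 0x33.
Blocks that differ from the original plaintext: P[2], P[3].

P[1] = 0xFE, P[2] = 0x44, P[3] = 0x8C, P[4] = 0x33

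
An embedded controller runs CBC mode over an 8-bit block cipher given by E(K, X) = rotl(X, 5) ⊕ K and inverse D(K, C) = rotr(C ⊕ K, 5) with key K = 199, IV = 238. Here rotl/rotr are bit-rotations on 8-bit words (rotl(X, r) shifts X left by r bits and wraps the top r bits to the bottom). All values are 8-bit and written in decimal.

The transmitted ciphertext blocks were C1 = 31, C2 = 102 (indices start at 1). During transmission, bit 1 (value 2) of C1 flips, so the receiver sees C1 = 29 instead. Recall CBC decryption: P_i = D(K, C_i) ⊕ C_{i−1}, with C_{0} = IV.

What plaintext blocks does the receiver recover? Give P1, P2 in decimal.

P1 = 56, P2 = 16

Only C1 changed, to 29. In CBC, a change in C_i garbles P_i and flips the same bit in P_{i+1}. Decrypting the received ciphertext:
P1: D(K, 29) = 214; 214 ⊕ 238 = 56.
P2: D(K, 102) = 13; 13 ⊕ 29 = 16.
Blocks that differ from the original plaintext: P1, P2.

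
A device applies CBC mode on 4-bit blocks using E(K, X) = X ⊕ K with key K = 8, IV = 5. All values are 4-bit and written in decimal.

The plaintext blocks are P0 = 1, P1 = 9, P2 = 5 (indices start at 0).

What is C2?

C2 = 0

CBC encryption: C_i = E(K, P_i ⊕ C_{i−1}), with C_{−1} = IV.
C0: P0 ⊕ 5 = 4; E(K, 4) = 12.
C1: P1 ⊕ 12 = 5; E(K, 5) = 13.
C2: P2 ⊕ 13 = 8; E(K, 8) = 0.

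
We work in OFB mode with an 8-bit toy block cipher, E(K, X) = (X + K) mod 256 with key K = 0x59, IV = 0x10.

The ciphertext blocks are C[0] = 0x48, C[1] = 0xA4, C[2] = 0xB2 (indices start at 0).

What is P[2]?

P[2] = 0xA9

OFB decryption: S_i = E(K, S_{i−1}) with S_{−1} = IV; P_i = C_i ⊕ S_i.
P[0]: S = E(K, 0x10) = 0x69; 0x48 ⊕ 0x69 = 0x21.
P[1]: S = E(K, 0x69) = 0xC2; 0xA4 ⊕ 0xC2 = 0x66.
P[2]: S = E(K, 0xC2) = 0x1B; 0xB2 ⊕ 0x1B = 0xA9.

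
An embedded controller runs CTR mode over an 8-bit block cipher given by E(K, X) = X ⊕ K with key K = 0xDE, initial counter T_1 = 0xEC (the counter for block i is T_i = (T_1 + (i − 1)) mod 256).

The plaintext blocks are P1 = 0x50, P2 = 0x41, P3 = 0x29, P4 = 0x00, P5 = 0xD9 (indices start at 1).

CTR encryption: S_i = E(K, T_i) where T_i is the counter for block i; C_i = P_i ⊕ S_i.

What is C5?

C1: T = 0xEC, S = E(K, T) = 0x32; 0x50 ⊕ 0x32 = 0x62.
C2: T = 0xED, S = E(K, T) = 0x33; 0x41 ⊕ 0x33 = 0x72.
C3: T = 0xEE, S = E(K, T) = 0x30; 0x29 ⊕ 0x30 = 0x19.
C4: T = 0xEF, S = E(K, T) = 0x31; 0x00 ⊕ 0x31 = 0x31.
C5: T = 0xF0, S = E(K, T) = 0x2E; 0xD9 ⊕ 0x2E = 0xF7.

C5 = 0xF7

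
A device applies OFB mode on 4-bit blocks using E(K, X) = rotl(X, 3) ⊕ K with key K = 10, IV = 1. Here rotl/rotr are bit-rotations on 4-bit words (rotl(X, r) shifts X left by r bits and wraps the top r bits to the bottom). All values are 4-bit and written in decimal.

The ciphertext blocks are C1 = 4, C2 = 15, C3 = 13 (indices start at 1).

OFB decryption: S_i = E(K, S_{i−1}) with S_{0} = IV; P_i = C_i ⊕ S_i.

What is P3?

P3 = 10

P1: S = E(K, 1) = 2; 4 ⊕ 2 = 6.
P2: S = E(K, 2) = 11; 15 ⊕ 11 = 4.
P3: S = E(K, 11) = 7; 13 ⊕ 7 = 10.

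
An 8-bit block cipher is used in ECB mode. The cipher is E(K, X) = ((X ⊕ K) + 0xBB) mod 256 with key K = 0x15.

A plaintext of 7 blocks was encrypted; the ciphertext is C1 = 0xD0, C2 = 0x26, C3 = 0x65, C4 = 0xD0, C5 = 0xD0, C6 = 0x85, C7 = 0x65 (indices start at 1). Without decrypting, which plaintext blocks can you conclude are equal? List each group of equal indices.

P1 = P4 = P5; P3 = P7

ECB encrypts each block independently with the same key, so equal ciphertext blocks imply equal plaintext blocks.
C1 = C4 = C5 = 0xD0, so P1 = P4 = P5.
C3 = C7 = 0x65, so P3 = P7.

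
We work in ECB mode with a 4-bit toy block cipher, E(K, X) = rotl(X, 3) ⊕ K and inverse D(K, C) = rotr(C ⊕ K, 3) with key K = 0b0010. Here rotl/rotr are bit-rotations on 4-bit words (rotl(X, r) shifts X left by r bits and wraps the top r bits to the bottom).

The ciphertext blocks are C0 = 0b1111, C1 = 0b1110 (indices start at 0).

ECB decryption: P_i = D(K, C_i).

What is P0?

P0: D(K, 0b1111) = 0b1011.

P0 = 0b1011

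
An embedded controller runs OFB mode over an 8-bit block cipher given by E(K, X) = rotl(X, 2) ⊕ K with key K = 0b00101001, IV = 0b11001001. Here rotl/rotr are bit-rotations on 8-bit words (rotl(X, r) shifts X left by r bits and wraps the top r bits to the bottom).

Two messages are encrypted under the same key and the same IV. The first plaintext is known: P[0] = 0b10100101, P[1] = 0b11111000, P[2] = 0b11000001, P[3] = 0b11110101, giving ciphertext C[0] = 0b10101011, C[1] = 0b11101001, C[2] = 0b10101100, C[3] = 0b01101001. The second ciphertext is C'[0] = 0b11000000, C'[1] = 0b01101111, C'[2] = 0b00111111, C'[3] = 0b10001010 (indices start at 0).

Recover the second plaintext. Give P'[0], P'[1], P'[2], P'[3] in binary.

P'[0] = 0b11001110, P'[1] = 0b01111110, P'[2] = 0b01010010, P'[3] = 0b00010110

In OFB with a reused IV, both messages share the same keystream S_i, so C_i ⊕ C'_i = P_i ⊕ P'_i and thus P'_i = P_i ⊕ C_i ⊕ C'_i.
P'[0]: 0b10100101 ⊕ 0b10101011 ⊕ 0b11000000 = 0b11001110.
P'[1]: 0b11111000 ⊕ 0b11101001 ⊕ 0b01101111 = 0b01111110.
P'[2]: 0b11000001 ⊕ 0b10101100 ⊕ 0b00111111 = 0b01010010.
P'[3]: 0b11110101 ⊕ 0b01101001 ⊕ 0b10001010 = 0b00010110.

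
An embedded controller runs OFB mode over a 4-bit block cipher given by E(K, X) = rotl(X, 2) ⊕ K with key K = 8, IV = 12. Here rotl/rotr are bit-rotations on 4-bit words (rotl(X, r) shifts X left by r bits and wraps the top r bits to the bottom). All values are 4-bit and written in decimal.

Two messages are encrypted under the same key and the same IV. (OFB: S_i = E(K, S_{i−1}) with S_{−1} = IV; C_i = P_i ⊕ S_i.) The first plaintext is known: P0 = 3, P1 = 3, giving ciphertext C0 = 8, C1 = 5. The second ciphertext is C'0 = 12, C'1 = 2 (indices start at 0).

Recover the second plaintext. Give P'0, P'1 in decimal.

In OFB with a reused IV, both messages share the same keystream S_i, so C_i ⊕ C'_i = P_i ⊕ P'_i and thus P'_i = P_i ⊕ C_i ⊕ C'_i.
P'0: 3 ⊕ 8 ⊕ 12 = 7.
P'1: 3 ⊕ 5 ⊕ 2 = 4.

P'0 = 7, P'1 = 4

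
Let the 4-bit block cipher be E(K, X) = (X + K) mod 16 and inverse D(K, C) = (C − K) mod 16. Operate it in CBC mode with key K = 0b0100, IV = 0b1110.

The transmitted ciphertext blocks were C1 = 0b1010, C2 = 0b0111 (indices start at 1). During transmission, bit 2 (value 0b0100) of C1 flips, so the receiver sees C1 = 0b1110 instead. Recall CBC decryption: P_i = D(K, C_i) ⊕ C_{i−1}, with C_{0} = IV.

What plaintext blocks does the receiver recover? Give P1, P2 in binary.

P1 = 0b0100, P2 = 0b1101

Only C1 changed, to 0b1110. In CBC, a change in C_i garbles P_i and flips the same bit in P_{i+1}. Decrypting the received ciphertext:
P1: D(K, 0b1110) = 0b1010; 0b1010 ⊕ 0b1110 = 0b0100.
P2: D(K, 0b0111) = 0b0011; 0b0011 ⊕ 0b1110 = 0b1101.
Blocks that differ from the original plaintext: P1, P2.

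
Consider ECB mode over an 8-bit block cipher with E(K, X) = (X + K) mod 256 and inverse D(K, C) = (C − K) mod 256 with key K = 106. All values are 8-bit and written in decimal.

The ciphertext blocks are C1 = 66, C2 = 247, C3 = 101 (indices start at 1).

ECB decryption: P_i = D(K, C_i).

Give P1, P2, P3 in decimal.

P1: D(K, 66) = 216.
P2: D(K, 247) = 141.
P3: D(K, 101) = 251.

P1 = 216, P2 = 141, P3 = 251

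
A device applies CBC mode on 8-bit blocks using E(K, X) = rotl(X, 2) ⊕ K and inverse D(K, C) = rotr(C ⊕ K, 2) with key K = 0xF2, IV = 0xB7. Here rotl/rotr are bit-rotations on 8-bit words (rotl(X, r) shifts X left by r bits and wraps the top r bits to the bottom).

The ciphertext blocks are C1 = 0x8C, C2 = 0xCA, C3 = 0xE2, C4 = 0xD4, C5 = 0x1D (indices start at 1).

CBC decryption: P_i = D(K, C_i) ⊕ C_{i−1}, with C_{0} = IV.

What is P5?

P5 = 0x2F

P5: D(K, 0x1D) = 0xFB; 0xFB ⊕ 0xD4 = 0x2F.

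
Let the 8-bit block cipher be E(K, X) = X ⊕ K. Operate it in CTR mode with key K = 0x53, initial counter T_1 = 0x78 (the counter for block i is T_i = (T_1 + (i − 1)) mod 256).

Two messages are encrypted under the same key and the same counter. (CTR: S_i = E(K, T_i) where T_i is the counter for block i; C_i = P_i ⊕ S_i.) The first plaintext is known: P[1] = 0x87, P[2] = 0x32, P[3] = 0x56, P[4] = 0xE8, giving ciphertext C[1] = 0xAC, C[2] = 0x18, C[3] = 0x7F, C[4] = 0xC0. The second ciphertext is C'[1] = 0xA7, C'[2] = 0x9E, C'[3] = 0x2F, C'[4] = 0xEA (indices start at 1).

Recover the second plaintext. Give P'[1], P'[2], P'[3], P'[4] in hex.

P'[1] = 0x8C, P'[2] = 0xB4, P'[3] = 0x06, P'[4] = 0xC2

In CTR with a reused counter, both messages share the same keystream S_i, so C_i ⊕ C'_i = P_i ⊕ P'_i and thus P'_i = P_i ⊕ C_i ⊕ C'_i.
P'[1]: 0x87 ⊕ 0xAC ⊕ 0xA7 = 0x8C.
P'[2]: 0x32 ⊕ 0x18 ⊕ 0x9E = 0xB4.
P'[3]: 0x56 ⊕ 0x7F ⊕ 0x2F = 0x06.
P'[4]: 0xE8 ⊕ 0xC0 ⊕ 0xEA = 0xC2.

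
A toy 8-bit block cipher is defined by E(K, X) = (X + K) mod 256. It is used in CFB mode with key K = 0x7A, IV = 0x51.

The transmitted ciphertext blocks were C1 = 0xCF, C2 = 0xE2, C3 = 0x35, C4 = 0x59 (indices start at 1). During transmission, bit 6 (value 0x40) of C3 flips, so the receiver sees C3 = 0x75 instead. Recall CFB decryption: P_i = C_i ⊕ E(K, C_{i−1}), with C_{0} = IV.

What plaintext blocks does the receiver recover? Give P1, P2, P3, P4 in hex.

P1 = 0x04, P2 = 0xAB, P3 = 0x29, P4 = 0xB6

Only C3 changed, to 0x75. In CFB, a change in C_i flips the same bit in P_i and garbles P_{i+1}. Decrypting the received ciphertext:
P1: E(K, 0x51) = 0xCB; 0xCF ⊕ 0xCB = 0x04.
P2: E(K, 0xCF) = 0x49; 0xE2 ⊕ 0x49 = 0xAB.
P3: E(K, 0xE2) = 0x5C; 0x75 ⊕ 0x5C = 0x29.
P4: E(K, 0x75) = 0xEF; 0x59 ⊕ 0xEF = 0xB6.
Blocks that differ from the original plaintext: P3, P4.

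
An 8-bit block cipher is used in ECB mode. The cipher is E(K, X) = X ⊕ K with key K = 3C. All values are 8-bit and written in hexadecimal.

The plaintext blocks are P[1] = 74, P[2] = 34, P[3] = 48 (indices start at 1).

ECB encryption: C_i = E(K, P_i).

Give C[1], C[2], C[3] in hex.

C[1] = 48, C[2] = 08, C[3] = 74

C[1]: E(K, 74) = 48.
C[2]: E(K, 34) = 08.
C[3]: E(K, 48) = 74.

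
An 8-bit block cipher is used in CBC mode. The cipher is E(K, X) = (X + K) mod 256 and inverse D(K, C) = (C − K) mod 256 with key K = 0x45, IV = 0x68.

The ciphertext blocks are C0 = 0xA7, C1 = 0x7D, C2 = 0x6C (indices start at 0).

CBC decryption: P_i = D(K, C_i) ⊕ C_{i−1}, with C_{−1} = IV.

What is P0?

P0 = 0x0A

P0: D(K, 0xA7) = 0x62; 0x62 ⊕ 0x68 = 0x0A.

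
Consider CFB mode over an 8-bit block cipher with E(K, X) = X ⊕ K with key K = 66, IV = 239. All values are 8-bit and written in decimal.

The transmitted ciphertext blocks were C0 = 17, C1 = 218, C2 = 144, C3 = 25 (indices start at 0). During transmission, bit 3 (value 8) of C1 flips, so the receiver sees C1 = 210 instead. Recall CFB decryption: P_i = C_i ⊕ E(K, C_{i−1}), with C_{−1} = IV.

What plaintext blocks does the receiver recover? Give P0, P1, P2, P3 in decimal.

P0 = 188, P1 = 129, P2 = 0, P3 = 203

Only C1 changed, to 210. In CFB, a change in C_i flips the same bit in P_i and garbles P_{i+1}. Decrypting the received ciphertext:
P0: E(K, 239) = 173; 17 ⊕ 173 = 188.
P1: E(K, 17) = 83; 210 ⊕ 83 = 129.
P2: E(K, 210) = 144; 144 ⊕ 144 = 0.
P3: E(K, 144) = 210; 25 ⊕ 210 = 203.
Blocks that differ from the original plaintext: P1, P2.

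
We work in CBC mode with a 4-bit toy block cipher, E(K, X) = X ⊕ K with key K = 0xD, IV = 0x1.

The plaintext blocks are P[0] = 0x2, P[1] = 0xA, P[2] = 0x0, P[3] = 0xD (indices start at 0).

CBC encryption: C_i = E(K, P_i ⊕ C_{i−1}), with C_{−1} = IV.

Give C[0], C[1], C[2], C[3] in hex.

C[0] = 0xE, C[1] = 0x9, C[2] = 0x4, C[3] = 0x4

C[0]: P[0] ⊕ 0x1 = 0x3; E(K, 0x3) = 0xE.
C[1]: P[1] ⊕ 0xE = 0x4; E(K, 0x4) = 0x9.
C[2]: P[2] ⊕ 0x9 = 0x9; E(K, 0x9) = 0x4.
C[3]: P[3] ⊕ 0x4 = 0x9; E(K, 0x9) = 0x4.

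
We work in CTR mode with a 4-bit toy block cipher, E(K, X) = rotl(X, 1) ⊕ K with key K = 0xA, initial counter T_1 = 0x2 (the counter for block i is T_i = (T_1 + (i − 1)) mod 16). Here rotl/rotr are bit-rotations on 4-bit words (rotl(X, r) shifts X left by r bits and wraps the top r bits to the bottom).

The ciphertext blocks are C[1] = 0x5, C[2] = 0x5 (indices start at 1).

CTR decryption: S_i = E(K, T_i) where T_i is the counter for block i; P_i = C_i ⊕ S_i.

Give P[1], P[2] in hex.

P[1]: T = 0x2, S = E(K, T) = 0xE; 0x5 ⊕ 0xE = 0xB.
P[2]: T = 0x3, S = E(K, T) = 0xC; 0x5 ⊕ 0xC = 0x9.

P[1] = 0xB, P[2] = 0x9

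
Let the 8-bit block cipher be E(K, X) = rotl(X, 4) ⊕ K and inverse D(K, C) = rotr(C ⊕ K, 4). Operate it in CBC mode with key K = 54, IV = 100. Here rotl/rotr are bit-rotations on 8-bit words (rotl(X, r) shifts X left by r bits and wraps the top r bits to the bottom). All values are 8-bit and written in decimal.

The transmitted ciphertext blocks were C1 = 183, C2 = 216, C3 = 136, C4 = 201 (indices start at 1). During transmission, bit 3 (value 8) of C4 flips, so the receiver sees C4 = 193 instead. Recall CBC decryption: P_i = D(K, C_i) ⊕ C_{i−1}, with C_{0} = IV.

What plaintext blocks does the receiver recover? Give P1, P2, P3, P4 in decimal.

P1 = 124, P2 = 89, P3 = 51, P4 = 247

Only C4 changed, to 193. In CBC, a change in C_i garbles P_i and flips the same bit in P_{i+1}. Decrypting the received ciphertext:
P1: D(K, 183) = 24; 24 ⊕ 100 = 124.
P2: D(K, 216) = 238; 238 ⊕ 183 = 89.
P3: D(K, 136) = 235; 235 ⊕ 216 = 51.
P4: D(K, 193) = 127; 127 ⊕ 136 = 247.
Blocks that differ from the original plaintext: P4.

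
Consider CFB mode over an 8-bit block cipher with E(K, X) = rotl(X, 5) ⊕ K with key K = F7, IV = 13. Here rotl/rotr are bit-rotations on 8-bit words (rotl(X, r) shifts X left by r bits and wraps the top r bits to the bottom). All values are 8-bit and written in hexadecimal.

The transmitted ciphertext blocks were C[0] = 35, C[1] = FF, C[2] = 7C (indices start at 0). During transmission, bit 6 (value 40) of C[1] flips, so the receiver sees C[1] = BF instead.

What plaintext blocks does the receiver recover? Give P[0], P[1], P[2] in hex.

CFB decryption: P_i = C_i ⊕ E(K, C_{i−1}), with C_{−1} = IV.
Only C[1] changed, to BF. In CFB, a change in C_i flips the same bit in P_i and garbles P_{i+1}. Decrypting the received ciphertext:
P[0]: E(K, 13) = 95; 35 ⊕ 95 = A0.
P[1]: E(K, 35) = 51; BF ⊕ 51 = EE.
P[2]: E(K, BF) = 00; 7C ⊕ 00 = 7C.
Blocks that differ from the original plaintext: P[1], P[2].

P[0] = A0, P[1] = EE, P[2] = 7C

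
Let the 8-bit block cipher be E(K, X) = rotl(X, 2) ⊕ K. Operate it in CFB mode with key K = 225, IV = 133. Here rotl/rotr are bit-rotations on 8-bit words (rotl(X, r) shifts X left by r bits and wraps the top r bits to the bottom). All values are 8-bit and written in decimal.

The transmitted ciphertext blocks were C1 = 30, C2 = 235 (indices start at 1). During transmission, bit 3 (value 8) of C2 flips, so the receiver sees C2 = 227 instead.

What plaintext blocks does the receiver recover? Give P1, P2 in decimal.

CFB decryption: P_i = C_i ⊕ E(K, C_{i−1}), with C_{0} = IV.
Only C2 changed, to 227. In CFB, a change in C_i flips the same bit in P_i and garbles P_{i+1}. Decrypting the received ciphertext:
P1: E(K, 133) = 247; 30 ⊕ 247 = 233.
P2: E(K, 30) = 153; 227 ⊕ 153 = 122.
Blocks that differ from the original plaintext: P2.

P1 = 233, P2 = 122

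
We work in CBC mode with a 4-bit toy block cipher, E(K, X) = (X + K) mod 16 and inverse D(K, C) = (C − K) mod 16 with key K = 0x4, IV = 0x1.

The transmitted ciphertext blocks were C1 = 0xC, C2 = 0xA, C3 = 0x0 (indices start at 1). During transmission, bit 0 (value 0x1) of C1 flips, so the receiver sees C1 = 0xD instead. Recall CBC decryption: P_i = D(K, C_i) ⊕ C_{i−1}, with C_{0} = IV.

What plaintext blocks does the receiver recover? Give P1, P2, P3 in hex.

Only C1 changed, to 0xD. In CBC, a change in C_i garbles P_i and flips the same bit in P_{i+1}. Decrypting the received ciphertext:
P1: D(K, 0xD) = 0x9; 0x9 ⊕ 0x1 = 0x8.
P2: D(K, 0xA) = 0x6; 0x6 ⊕ 0xD = 0xB.
P3: D(K, 0x0) = 0xC; 0xC ⊕ 0xA = 0x6.
Blocks that differ from the original plaintext: P1, P2.

P1 = 0x8, P2 = 0xB, P3 = 0x6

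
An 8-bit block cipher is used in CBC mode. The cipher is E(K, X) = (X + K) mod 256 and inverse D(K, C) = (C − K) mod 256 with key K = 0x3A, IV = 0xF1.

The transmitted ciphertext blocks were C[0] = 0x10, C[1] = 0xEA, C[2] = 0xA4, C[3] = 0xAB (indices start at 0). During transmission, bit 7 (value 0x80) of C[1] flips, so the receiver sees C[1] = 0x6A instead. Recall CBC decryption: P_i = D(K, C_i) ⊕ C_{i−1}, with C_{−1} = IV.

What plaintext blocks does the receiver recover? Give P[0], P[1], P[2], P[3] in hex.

P[0] = 0x27, P[1] = 0x20, P[2] = 0x00, P[3] = 0xD5

Only C[1] changed, to 0x6A. In CBC, a change in C_i garbles P_i and flips the same bit in P_{i+1}. Decrypting the received ciphertext:
P[0]: D(K, 0x10) = 0xD6; 0xD6 ⊕ 0xF1 = 0x27.
P[1]: D(K, 0x6A) = 0x30; 0x30 ⊕ 0x10 = 0x20.
P[2]: D(K, 0xA4) = 0x6A; 0x6A ⊕ 0x6A = 0x00.
P[3]: D(K, 0xAB) = 0x71; 0x71 ⊕ 0xA4 = 0xD5.
Blocks that differ from the original plaintext: P[1], P[2].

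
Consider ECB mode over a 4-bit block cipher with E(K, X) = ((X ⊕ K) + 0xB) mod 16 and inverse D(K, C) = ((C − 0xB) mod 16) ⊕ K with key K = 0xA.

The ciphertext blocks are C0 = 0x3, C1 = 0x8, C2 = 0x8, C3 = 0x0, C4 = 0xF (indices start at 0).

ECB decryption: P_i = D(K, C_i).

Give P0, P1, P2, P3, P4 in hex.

P0 = 0x2, P1 = 0x7, P2 = 0x7, P3 = 0xF, P4 = 0xE

P0: D(K, 0x3) = 0x2.
P1: D(K, 0x8) = 0x7.
P2: D(K, 0x8) = 0x7.
P3: D(K, 0x0) = 0xF.
P4: D(K, 0xF) = 0xE.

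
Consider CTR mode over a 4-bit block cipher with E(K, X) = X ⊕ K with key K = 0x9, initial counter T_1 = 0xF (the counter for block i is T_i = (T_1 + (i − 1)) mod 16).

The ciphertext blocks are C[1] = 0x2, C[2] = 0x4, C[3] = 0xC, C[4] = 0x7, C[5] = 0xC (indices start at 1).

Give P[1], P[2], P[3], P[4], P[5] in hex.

CTR decryption: S_i = E(K, T_i) where T_i is the counter for block i; P_i = C_i ⊕ S_i.
P[1]: T = 0xF, S = E(K, T) = 0x6; 0x2 ⊕ 0x6 = 0x4.
P[2]: T = 0x0, S = E(K, T) = 0x9; 0x4 ⊕ 0x9 = 0xD.
P[3]: T = 0x1, S = E(K, T) = 0x8; 0xC ⊕ 0x8 = 0x4.
P[4]: T = 0x2, S = E(K, T) = 0xB; 0x7 ⊕ 0xB = 0xC.
P[5]: T = 0x3, S = E(K, T) = 0xA; 0xC ⊕ 0xA = 0x6.

P[1] = 0x4, P[2] = 0xD, P[3] = 0x4, P[4] = 0xC, P[5] = 0x6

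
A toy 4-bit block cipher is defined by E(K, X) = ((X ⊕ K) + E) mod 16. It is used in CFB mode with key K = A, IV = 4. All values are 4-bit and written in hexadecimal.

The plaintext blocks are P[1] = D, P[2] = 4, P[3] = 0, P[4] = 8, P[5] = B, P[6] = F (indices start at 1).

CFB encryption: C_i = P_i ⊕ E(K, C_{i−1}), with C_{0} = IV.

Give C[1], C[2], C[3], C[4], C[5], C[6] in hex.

C[1]: E(K, 4) = C; D ⊕ C = 1.
C[2]: E(K, 1) = 9; 4 ⊕ 9 = D.
C[3]: E(K, D) = 5; 0 ⊕ 5 = 5.
C[4]: E(K, 5) = D; 8 ⊕ D = 5.
C[5]: E(K, 5) = D; B ⊕ D = 6.
C[6]: E(K, 6) = A; F ⊕ A = 5.

C[1] = 1, C[2] = D, C[3] = 5, C[4] = 5, C[5] = 6, C[6] = 5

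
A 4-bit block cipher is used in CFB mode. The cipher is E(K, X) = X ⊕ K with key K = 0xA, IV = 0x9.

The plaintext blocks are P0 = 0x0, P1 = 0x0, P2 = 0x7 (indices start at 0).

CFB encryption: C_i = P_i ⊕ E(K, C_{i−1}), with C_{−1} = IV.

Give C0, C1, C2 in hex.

C0 = 0x3, C1 = 0x9, C2 = 0x4

C0: E(K, 0x9) = 0x3; 0x0 ⊕ 0x3 = 0x3.
C1: E(K, 0x3) = 0x9; 0x0 ⊕ 0x9 = 0x9.
C2: E(K, 0x9) = 0x3; 0x7 ⊕ 0x3 = 0x4.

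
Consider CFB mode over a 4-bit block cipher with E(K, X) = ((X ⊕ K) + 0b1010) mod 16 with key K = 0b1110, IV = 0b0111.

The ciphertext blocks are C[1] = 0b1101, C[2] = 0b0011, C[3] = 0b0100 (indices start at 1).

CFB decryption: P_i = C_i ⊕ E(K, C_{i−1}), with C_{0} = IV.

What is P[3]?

P[3] = 0b0011

P[3]: E(K, 0b0011) = 0b0111; 0b0100 ⊕ 0b0111 = 0b0011.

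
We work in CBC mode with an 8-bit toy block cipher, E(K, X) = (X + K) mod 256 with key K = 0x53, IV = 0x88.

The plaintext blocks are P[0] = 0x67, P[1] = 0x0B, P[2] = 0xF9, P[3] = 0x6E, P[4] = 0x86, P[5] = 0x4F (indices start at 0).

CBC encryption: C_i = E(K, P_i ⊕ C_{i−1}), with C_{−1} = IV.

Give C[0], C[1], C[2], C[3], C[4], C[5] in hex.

C[0] = 0x42, C[1] = 0x9C, C[2] = 0xB8, C[3] = 0x29, C[4] = 0x02, C[5] = 0xA0

C[0]: P[0] ⊕ 0x88 = 0xEF; E(K, 0xEF) = 0x42.
C[1]: P[1] ⊕ 0x42 = 0x49; E(K, 0x49) = 0x9C.
C[2]: P[2] ⊕ 0x9C = 0x65; E(K, 0x65) = 0xB8.
C[3]: P[3] ⊕ 0xB8 = 0xD6; E(K, 0xD6) = 0x29.
C[4]: P[4] ⊕ 0x29 = 0xAF; E(K, 0xAF) = 0x02.
C[5]: P[5] ⊕ 0x02 = 0x4D; E(K, 0x4D) = 0xA0.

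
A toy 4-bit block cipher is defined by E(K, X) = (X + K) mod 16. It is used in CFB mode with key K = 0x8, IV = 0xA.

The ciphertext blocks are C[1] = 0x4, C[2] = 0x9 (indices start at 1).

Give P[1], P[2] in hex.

P[1] = 0x6, P[2] = 0x5

CFB decryption: P_i = C_i ⊕ E(K, C_{i−1}), with C_{0} = IV.
P[1]: E(K, 0xA) = 0x2; 0x4 ⊕ 0x2 = 0x6.
P[2]: E(K, 0x4) = 0xC; 0x9 ⊕ 0xC = 0x5.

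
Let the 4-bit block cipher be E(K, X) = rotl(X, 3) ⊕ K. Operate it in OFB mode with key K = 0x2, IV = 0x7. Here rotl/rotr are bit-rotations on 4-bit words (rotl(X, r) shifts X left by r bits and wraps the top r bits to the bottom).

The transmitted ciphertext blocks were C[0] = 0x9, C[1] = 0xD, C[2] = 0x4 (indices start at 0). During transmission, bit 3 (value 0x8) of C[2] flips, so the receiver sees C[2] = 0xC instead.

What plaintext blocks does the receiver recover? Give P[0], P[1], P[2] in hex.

P[0] = 0x0, P[1] = 0x3, P[2] = 0x9

OFB decryption: S_i = E(K, S_{i−1}) with S_{−1} = IV; P_i = C_i ⊕ S_i.
Only C[2] changed, to 0xC. In OFB, a change in C_i flips the same bit in P_i only; the keystream is unaffected. Decrypting the received ciphertext:
P[0]: S = E(K, 0x7) = 0x9; 0x9 ⊕ 0x9 = 0x0.
P[1]: S = E(K, 0x9) = 0xE; 0xD ⊕ 0xE = 0x3.
P[2]: S = E(K, 0xE) = 0x5; 0xC ⊕ 0x5 = 0x9.
Blocks that differ from the original plaintext: P[2].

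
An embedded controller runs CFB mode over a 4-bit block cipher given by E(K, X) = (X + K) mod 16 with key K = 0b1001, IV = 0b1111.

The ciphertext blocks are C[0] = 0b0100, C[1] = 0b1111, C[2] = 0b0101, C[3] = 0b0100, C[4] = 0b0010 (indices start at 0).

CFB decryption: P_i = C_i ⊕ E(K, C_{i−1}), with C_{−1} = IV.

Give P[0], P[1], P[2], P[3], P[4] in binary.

P[0]: E(K, 0b1111) = 0b1000; 0b0100 ⊕ 0b1000 = 0b1100.
P[1]: E(K, 0b0100) = 0b1101; 0b1111 ⊕ 0b1101 = 0b0010.
P[2]: E(K, 0b1111) = 0b1000; 0b0101 ⊕ 0b1000 = 0b1101.
P[3]: E(K, 0b0101) = 0b1110; 0b0100 ⊕ 0b1110 = 0b1010.
P[4]: E(K, 0b0100) = 0b1101; 0b0010 ⊕ 0b1101 = 0b1111.

P[0] = 0b1100, P[1] = 0b0010, P[2] = 0b1101, P[3] = 0b1010, P[4] = 0b1111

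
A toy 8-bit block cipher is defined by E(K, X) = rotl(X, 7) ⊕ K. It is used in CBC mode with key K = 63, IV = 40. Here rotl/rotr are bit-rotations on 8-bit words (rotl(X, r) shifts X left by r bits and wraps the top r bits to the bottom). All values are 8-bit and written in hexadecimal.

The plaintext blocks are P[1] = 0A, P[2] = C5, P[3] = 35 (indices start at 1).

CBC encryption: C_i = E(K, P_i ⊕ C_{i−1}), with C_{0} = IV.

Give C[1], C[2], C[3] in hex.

C[1] = 46, C[2] = A2, C[3] = A8

C[1]: P[1] ⊕ 40 = 4A; E(K, 4A) = 46.
C[2]: P[2] ⊕ 46 = 83; E(K, 83) = A2.
C[3]: P[3] ⊕ A2 = 97; E(K, 97) = A8.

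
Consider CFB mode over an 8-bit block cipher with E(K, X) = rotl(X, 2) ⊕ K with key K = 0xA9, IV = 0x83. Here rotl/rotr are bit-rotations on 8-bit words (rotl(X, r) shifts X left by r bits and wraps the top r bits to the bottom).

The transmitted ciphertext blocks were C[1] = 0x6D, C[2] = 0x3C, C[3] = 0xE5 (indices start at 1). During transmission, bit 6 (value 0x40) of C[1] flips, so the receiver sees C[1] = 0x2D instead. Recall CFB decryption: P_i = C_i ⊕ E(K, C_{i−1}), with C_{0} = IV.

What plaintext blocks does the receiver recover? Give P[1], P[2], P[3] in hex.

P[1] = 0x8A, P[2] = 0x21, P[3] = 0xBC

Only C[1] changed, to 0x2D. In CFB, a change in C_i flips the same bit in P_i and garbles P_{i+1}. Decrypting the received ciphertext:
P[1]: E(K, 0x83) = 0xA7; 0x2D ⊕ 0xA7 = 0x8A.
P[2]: E(K, 0x2D) = 0x1D; 0x3C ⊕ 0x1D = 0x21.
P[3]: E(K, 0x3C) = 0x59; 0xE5 ⊕ 0x59 = 0xBC.
Blocks that differ from the original plaintext: P[1], P[2].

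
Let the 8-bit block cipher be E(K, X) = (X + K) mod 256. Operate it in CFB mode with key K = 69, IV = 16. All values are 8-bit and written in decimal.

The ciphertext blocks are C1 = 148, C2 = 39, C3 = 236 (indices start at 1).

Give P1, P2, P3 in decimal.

CFB decryption: P_i = C_i ⊕ E(K, C_{i−1}), with C_{0} = IV.
P1: E(K, 16) = 85; 148 ⊕ 85 = 193.
P2: E(K, 148) = 217; 39 ⊕ 217 = 254.
P3: E(K, 39) = 108; 236 ⊕ 108 = 128.

P1 = 193, P2 = 254, P3 = 128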